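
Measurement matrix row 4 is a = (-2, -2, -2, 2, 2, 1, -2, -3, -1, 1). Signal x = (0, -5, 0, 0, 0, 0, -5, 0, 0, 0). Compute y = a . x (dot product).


Non-zero terms: ['-2*-5', '-2*-5']
Products: [10, 10]
y = sum = 20.

20


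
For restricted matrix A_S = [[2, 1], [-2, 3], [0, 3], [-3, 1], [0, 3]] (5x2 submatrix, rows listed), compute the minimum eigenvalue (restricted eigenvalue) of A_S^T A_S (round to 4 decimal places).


A_S^T A_S = [[17, -7], [-7, 29]].
trace = 46.
det = 444.
disc = trace^2 - 4*det = 2116 - 4*444 = 340.
sqrt(340) ≈ 18.439089.
lam_min = (46 - sqrt(340))/2 ≈ (46 - 18.439089)/2 = 13.7804555 ≈ 13.7805.

13.7805


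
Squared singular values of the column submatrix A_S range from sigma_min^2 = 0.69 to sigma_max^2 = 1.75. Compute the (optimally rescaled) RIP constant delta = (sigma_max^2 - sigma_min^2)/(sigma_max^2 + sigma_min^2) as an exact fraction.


lambda_max - lambda_min = 1.75 - 0.69 = 1.06.
lambda_max + lambda_min = 1.75 + 0.69 = 2.44.
delta = 1.06/2.44 = 106/244 = 53/122.

53/122


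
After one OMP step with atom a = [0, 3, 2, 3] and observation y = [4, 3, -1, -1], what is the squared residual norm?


a^T a = 22.
a^T y = 4.
coeff = 4/22 = 2/11.
||r||^2 = 289/11.

289/11


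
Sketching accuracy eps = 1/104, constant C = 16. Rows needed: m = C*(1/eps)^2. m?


1/eps = 104.
(1/eps)^2 = 10816.
m = 16*10816 = 173056.

173056


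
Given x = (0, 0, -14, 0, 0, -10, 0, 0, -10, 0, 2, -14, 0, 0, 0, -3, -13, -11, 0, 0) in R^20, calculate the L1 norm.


Non-zero entries: [(2, -14), (5, -10), (8, -10), (10, 2), (11, -14), (15, -3), (16, -13), (17, -11)]
Absolute values: [14, 10, 10, 2, 14, 3, 13, 11]
||x||_1 = sum = 77.

77


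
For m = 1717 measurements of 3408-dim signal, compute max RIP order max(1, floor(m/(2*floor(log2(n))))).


floor(log2(3408)) = 11.
2*11 = 22.
m/(2*floor(log2(n))) = 1717/22 ≈ 78.0455.
floor = 78.
k = max(1, 78) = 78.

78


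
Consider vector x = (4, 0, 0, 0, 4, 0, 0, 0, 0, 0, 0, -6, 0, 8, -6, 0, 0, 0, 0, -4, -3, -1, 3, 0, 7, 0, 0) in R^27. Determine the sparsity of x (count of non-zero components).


Non-zero positions: [0, 4, 11, 13, 14, 19, 20, 21, 22, 24].
Sparsity = 10.

10


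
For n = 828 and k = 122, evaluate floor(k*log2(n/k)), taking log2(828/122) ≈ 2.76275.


log2(n/k) = log2(828/122) ≈ 2.76275.
k*log2(n/k) ≈ 122*2.76275 = 337.0555.
floor(337.0555) = 337.

337


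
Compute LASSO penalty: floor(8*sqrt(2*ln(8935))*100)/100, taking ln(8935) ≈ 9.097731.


ln(8935) ≈ 9.097731.
2*ln(n) ≈ 18.195462.
sqrt(2*ln(n)) ≈ sqrt(18.195462) ≈ 4.265614.
lambda ≈ 8*4.265614 = 34.124912.
floor(lambda*100)/100 = 34.12.

34.12


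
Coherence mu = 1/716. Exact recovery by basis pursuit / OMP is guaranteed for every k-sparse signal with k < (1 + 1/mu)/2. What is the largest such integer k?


1/mu = 716.
1 + 1/mu = 717.
(1 + 1/mu)/2 = 358.5 is not an integer, so k_max = floor(358.5) = 358.

358


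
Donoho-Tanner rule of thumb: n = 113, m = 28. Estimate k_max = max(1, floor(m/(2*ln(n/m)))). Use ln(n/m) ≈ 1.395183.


n/m = 113/28.
ln(n/m) ≈ 1.395183.
2*ln(n/m) ≈ 2.790366.
m/(2*ln(n/m)) ≈ 28/2.790366 ≈ 10.0345.
floor = 10.
k_max = max(1, 10) = 10.

10


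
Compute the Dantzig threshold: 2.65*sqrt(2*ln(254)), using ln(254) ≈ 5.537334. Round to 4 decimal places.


ln(254) ≈ 5.537334.
2*ln(n) ≈ 11.074668.
sqrt(2*ln(n)) ≈ sqrt(11.074668) ≈ 3.327862.
threshold ≈ 2.65*3.327862 = 8.8188343 ≈ 8.8188.

8.8188


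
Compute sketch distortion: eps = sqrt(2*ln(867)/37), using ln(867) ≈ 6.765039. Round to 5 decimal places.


ln(867) ≈ 6.765039.
2*ln(N)/m ≈ 2*6.765039/37 ≈ 0.36567778.
eps = sqrt(0.36567778) ≈ 0.604713 ≈ 0.60471.

0.60471


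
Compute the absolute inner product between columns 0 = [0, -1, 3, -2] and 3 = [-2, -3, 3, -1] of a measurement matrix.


Inner product: 0*-2 + -1*-3 + 3*3 + -2*-1
Products: [0, 3, 9, 2]
Sum = 14.
|dot| = 14.

14


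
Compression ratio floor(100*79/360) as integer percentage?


100*m/n = 100*79/360 ≈ 21.9444.
floor = 21.

21


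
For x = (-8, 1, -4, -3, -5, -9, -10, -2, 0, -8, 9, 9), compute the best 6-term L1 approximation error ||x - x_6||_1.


Sorted |x_i| descending: [10, 9, 9, 9, 8, 8, 5, 4, 3, 2, 1, 0]
Keep top 6: [10, 9, 9, 9, 8, 8]
Tail entries: [5, 4, 3, 2, 1, 0]
L1 error = sum of tail = 15.

15


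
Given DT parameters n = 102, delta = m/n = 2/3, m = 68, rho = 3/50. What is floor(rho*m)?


m = 2/3*102 = 68.
rho = 3/50.
rho*m = 3/50*68 = 4.08.
k = floor(4.08) = 4.

4


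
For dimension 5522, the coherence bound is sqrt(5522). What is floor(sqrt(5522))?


74^2 = 5476 <= 5522 < 5625 = 75^2, so 74 <= sqrt(5522) < 75.
floor(sqrt(5522)) = 74.

74


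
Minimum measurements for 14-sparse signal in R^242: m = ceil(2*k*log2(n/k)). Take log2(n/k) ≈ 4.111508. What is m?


log2(n/k) = log2(242/14) ≈ 4.111508.
2*k*log2(n/k) ≈ 2*14*4.111508 = 115.122224.
m = ceil(115.122224) = 116.

116


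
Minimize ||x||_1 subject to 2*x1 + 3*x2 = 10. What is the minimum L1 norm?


Axis intercepts:
  x1 = 5, x2 = 0: L1 = 5
  x1 = 0, x2 = 10/3: L1 = 10/3
x* = (0, 10/3)
||x*||_1 = 10/3.

10/3


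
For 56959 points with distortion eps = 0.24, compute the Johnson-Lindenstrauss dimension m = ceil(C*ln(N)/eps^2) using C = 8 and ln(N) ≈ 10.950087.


ln(56959) ≈ 10.950087.
eps^2 = 0.24^2 = 0.0576.
C*ln(N)/eps^2 ≈ 8*10.950087/0.0576 ≈ 1520.8454.
m = ceil(1520.8454) = 1521.

1521


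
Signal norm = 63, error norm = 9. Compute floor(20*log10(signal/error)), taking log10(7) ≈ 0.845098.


||x||/||e|| = 63/9 = 7.
log10(7) ≈ 0.845098.
20*log10(||x||/||e||) ≈ 20*0.845098 = 16.90196.
floor(16.90196) = 16.

16


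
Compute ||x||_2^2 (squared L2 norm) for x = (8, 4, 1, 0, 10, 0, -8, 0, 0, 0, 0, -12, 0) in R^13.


Non-zero entries: [(0, 8), (1, 4), (2, 1), (4, 10), (6, -8), (11, -12)]
Squares: [64, 16, 1, 100, 64, 144]
||x||_2^2 = sum = 389.

389


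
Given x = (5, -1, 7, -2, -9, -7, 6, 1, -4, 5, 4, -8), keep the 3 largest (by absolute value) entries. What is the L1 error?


Sorted |x_i| descending: [9, 8, 7, 7, 6, 5, 5, 4, 4, 2, 1, 1]
Keep top 3: [9, 8, 7]
Tail entries: [7, 6, 5, 5, 4, 4, 2, 1, 1]
L1 error = sum of tail = 35.

35


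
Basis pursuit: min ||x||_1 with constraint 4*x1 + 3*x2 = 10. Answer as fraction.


Axis intercepts:
  x1 = 5/2, x2 = 0: L1 = 5/2
  x1 = 0, x2 = 10/3: L1 = 10/3
x* = (5/2, 0)
||x*||_1 = 5/2.

5/2


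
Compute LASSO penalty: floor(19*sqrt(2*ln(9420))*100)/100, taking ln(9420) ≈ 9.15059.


ln(9420) ≈ 9.15059.
2*ln(n) ≈ 18.30118.
sqrt(2*ln(n)) ≈ sqrt(18.30118) ≈ 4.277988.
lambda ≈ 19*4.277988 = 81.281772.
floor(lambda*100)/100 = 81.28.

81.28


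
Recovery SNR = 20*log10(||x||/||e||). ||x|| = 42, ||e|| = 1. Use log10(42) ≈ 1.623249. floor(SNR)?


||x||/||e|| = 42/1 = 42.
log10(42) ≈ 1.623249.
20*log10(||x||/||e||) ≈ 20*1.623249 = 32.46498.
floor(32.46498) = 32.

32


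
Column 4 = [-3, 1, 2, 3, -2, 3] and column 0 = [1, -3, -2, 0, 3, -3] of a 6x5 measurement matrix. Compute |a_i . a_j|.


Inner product: -3*1 + 1*-3 + 2*-2 + 3*0 + -2*3 + 3*-3
Products: [-3, -3, -4, 0, -6, -9]
Sum = -25.
|dot| = 25.

25


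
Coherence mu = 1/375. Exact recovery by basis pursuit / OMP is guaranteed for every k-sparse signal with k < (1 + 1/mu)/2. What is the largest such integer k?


1/mu = 375.
1 + 1/mu = 376.
(1 + 1/mu)/2 = 188 is an integer and the inequality is strict, so k_max = 188 - 1 = 187.

187


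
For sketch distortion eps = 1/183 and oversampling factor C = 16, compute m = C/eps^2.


1/eps = 183.
(1/eps)^2 = 33489.
m = 16*33489 = 535824.

535824


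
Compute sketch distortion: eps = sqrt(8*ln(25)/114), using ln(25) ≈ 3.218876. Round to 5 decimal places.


ln(25) ≈ 3.218876.
8*ln(N)/m ≈ 8*3.218876/114 ≈ 0.22588604.
eps = sqrt(0.22588604) ≈ 0.4752747 ≈ 0.47527.

0.47527


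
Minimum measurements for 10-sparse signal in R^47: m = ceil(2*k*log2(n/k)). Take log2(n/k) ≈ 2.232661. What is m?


log2(n/k) = log2(47/10) ≈ 2.232661.
2*k*log2(n/k) ≈ 2*10*2.232661 = 44.65322.
m = ceil(44.65322) = 45.

45


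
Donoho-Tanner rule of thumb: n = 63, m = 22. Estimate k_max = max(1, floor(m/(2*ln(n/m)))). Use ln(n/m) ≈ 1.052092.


n/m = 63/22.
ln(n/m) ≈ 1.052092.
2*ln(n/m) ≈ 2.104184.
m/(2*ln(n/m)) ≈ 22/2.104184 ≈ 10.4554.
floor = 10.
k_max = max(1, 10) = 10.

10


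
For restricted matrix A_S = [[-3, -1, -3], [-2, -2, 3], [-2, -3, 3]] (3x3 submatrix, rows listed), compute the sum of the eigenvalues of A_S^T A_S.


Sum of eigenvalues of A_S^T A_S = trace(A_S^T A_S) = sum of squared column norms of A_S.
A_S^T A_S diagonal: [17, 14, 27].
trace = 17 + 14 + 27 = 58.

58


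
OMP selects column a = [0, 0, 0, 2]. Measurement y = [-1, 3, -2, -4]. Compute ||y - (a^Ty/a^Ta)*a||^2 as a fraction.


a^T a = 4.
a^T y = -8.
coeff = -8/4 = -2.
||r||^2 = 14.

14


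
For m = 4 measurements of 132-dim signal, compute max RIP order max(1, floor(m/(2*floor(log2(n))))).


floor(log2(132)) = 7.
2*7 = 14.
m/(2*floor(log2(n))) = 4/14 ≈ 0.2857.
floor = 0.
k = max(1, 0) = 1.

1


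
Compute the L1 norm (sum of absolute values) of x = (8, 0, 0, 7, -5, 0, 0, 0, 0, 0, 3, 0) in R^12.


Non-zero entries: [(0, 8), (3, 7), (4, -5), (10, 3)]
Absolute values: [8, 7, 5, 3]
||x||_1 = sum = 23.

23


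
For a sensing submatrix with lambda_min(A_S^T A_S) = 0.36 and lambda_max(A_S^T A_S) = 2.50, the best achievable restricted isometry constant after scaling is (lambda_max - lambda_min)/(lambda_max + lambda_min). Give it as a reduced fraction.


lambda_max - lambda_min = 2.50 - 0.36 = 2.14.
lambda_max + lambda_min = 2.50 + 0.36 = 2.86.
delta = 2.14/2.86 = 214/286 = 107/143.

107/143


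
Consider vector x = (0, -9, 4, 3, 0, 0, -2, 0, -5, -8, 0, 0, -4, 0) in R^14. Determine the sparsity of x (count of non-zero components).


Non-zero positions: [1, 2, 3, 6, 8, 9, 12].
Sparsity = 7.

7


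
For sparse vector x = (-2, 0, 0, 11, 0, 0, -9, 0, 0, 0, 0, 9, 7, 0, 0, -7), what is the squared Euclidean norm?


Non-zero entries: [(0, -2), (3, 11), (6, -9), (11, 9), (12, 7), (15, -7)]
Squares: [4, 121, 81, 81, 49, 49]
||x||_2^2 = sum = 385.

385


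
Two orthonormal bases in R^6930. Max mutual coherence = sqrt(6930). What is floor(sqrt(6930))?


83^2 = 6889 <= 6930 < 7056 = 84^2, so 83 <= sqrt(6930) < 84.
floor(sqrt(6930)) = 83.

83


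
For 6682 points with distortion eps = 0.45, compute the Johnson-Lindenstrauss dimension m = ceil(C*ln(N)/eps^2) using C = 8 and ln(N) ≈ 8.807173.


ln(6682) ≈ 8.807173.
eps^2 = 0.45^2 = 0.2025.
C*ln(N)/eps^2 ≈ 8*8.807173/0.2025 ≈ 347.9377.
m = ceil(347.9377) = 348.

348


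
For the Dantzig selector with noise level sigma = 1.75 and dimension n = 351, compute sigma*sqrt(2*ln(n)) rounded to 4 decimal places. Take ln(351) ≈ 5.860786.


ln(351) ≈ 5.860786.
2*ln(n) ≈ 11.721572.
sqrt(2*ln(n)) ≈ sqrt(11.721572) ≈ 3.423678.
threshold ≈ 1.75*3.423678 = 5.9914365 ≈ 5.9914.

5.9914


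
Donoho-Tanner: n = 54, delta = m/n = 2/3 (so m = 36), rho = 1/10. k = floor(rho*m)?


m = 2/3*54 = 36.
rho = 1/10.
rho*m = 1/10*36 = 3.6.
k = floor(3.6) = 3.

3


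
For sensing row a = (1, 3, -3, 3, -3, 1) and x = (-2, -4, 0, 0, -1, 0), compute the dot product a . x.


Non-zero terms: ['1*-2', '3*-4', '-3*-1']
Products: [-2, -12, 3]
y = sum = -11.

-11


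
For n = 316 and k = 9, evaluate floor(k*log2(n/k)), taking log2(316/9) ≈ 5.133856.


log2(n/k) = log2(316/9) ≈ 5.133856.
k*log2(n/k) ≈ 9*5.133856 = 46.204704.
floor(46.204704) = 46.

46


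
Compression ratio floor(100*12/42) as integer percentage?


100*m/n = 100*12/42 ≈ 28.5714.
floor = 28.

28


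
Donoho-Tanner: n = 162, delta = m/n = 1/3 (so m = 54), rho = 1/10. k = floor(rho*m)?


m = 1/3*162 = 54.
rho = 1/10.
rho*m = 1/10*54 = 5.4.
k = floor(5.4) = 5.

5


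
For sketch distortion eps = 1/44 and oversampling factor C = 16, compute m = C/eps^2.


1/eps = 44.
(1/eps)^2 = 1936.
m = 16*1936 = 30976.

30976


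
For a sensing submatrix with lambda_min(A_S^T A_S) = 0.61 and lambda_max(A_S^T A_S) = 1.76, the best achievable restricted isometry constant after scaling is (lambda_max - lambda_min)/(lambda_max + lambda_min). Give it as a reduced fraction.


lambda_max - lambda_min = 1.76 - 0.61 = 1.15.
lambda_max + lambda_min = 1.76 + 0.61 = 2.37.
delta = 1.15/2.37 = 115/237.

115/237


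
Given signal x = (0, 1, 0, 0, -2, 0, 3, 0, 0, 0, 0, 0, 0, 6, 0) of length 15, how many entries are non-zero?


Non-zero positions: [1, 4, 6, 13].
Sparsity = 4.

4


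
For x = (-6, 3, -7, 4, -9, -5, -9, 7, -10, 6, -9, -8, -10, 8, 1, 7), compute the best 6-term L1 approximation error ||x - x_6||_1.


Sorted |x_i| descending: [10, 10, 9, 9, 9, 8, 8, 7, 7, 7, 6, 6, 5, 4, 3, 1]
Keep top 6: [10, 10, 9, 9, 9, 8]
Tail entries: [8, 7, 7, 7, 6, 6, 5, 4, 3, 1]
L1 error = sum of tail = 54.

54


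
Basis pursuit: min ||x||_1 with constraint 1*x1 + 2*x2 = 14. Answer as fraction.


Axis intercepts:
  x1 = 14, x2 = 0: L1 = 14
  x1 = 0, x2 = 7: L1 = 7
x* = (0, 7)
||x*||_1 = 7.

7


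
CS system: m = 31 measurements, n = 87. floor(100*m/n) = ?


100*m/n = 100*31/87 ≈ 35.6322.
floor = 35.

35


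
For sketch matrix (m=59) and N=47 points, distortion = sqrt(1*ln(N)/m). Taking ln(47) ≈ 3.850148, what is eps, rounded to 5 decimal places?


ln(47) ≈ 3.850148.
1*ln(N)/m ≈ 1*3.850148/59 ≈ 0.06525675.
eps = sqrt(0.06525675) ≈ 0.255454 ≈ 0.25545.

0.25545


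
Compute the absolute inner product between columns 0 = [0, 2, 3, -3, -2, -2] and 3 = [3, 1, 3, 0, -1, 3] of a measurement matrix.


Inner product: 0*3 + 2*1 + 3*3 + -3*0 + -2*-1 + -2*3
Products: [0, 2, 9, 0, 2, -6]
Sum = 7.
|dot| = 7.

7


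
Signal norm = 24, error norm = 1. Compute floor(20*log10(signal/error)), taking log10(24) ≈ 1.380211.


||x||/||e|| = 24/1 = 24.
log10(24) ≈ 1.380211.
20*log10(||x||/||e||) ≈ 20*1.380211 = 27.60422.
floor(27.60422) = 27.

27


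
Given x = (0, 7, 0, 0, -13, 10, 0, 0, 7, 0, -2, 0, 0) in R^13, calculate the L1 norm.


Non-zero entries: [(1, 7), (4, -13), (5, 10), (8, 7), (10, -2)]
Absolute values: [7, 13, 10, 7, 2]
||x||_1 = sum = 39.

39


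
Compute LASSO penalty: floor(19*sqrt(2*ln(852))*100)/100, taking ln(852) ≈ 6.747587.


ln(852) ≈ 6.747587.
2*ln(n) ≈ 13.495174.
sqrt(2*ln(n)) ≈ sqrt(13.495174) ≈ 3.673578.
lambda ≈ 19*3.673578 = 69.797982.
floor(lambda*100)/100 = 69.79.

69.79


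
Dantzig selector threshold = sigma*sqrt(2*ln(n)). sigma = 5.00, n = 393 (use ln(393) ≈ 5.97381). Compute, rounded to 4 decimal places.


ln(393) ≈ 5.97381.
2*ln(n) ≈ 11.94762.
sqrt(2*ln(n)) ≈ sqrt(11.94762) ≈ 3.456533.
threshold ≈ 5.00*3.456533 = 17.282665 ≈ 17.2827.

17.2827


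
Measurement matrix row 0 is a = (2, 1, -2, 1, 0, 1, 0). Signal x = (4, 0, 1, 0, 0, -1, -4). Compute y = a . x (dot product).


Non-zero terms: ['2*4', '-2*1', '1*-1', '0*-4']
Products: [8, -2, -1, 0]
y = sum = 5.

5


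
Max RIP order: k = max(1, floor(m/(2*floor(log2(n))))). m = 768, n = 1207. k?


floor(log2(1207)) = 10.
2*10 = 20.
m/(2*floor(log2(n))) = 768/20 ≈ 38.4.
floor = 38.
k = max(1, 38) = 38.

38


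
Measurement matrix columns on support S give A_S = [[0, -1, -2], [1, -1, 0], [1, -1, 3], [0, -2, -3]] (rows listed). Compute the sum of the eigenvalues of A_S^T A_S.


Sum of eigenvalues of A_S^T A_S = trace(A_S^T A_S) = sum of squared column norms of A_S.
A_S^T A_S diagonal: [2, 7, 22].
trace = 2 + 7 + 22 = 31.

31


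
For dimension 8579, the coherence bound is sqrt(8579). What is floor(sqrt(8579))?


92^2 = 8464 <= 8579 < 8649 = 93^2, so 92 <= sqrt(8579) < 93.
floor(sqrt(8579)) = 92.

92


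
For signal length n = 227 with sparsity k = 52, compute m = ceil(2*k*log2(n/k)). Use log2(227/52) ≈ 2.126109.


log2(n/k) = log2(227/52) ≈ 2.126109.
2*k*log2(n/k) ≈ 2*52*2.126109 = 221.115336.
m = ceil(221.115336) = 222.

222


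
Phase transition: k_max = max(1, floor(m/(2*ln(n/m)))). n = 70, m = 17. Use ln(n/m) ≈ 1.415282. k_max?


n/m = 70/17.
ln(n/m) ≈ 1.415282.
2*ln(n/m) ≈ 2.830564.
m/(2*ln(n/m)) ≈ 17/2.830564 ≈ 6.0059.
floor = 6.
k_max = max(1, 6) = 6.

6


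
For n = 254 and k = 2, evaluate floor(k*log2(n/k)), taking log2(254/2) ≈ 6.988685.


log2(n/k) = log2(254/2) ≈ 6.988685.
k*log2(n/k) ≈ 2*6.988685 = 13.97737.
floor(13.97737) = 13.

13


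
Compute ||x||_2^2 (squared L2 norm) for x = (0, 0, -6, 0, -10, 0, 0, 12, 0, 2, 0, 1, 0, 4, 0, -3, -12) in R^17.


Non-zero entries: [(2, -6), (4, -10), (7, 12), (9, 2), (11, 1), (13, 4), (15, -3), (16, -12)]
Squares: [36, 100, 144, 4, 1, 16, 9, 144]
||x||_2^2 = sum = 454.

454


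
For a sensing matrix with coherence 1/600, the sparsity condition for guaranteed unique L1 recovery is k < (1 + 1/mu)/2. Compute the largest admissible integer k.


1/mu = 600.
1 + 1/mu = 601.
(1 + 1/mu)/2 = 300.5 is not an integer, so k_max = floor(300.5) = 300.

300


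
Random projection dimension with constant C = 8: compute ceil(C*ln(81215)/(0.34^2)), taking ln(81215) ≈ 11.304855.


ln(81215) ≈ 11.304855.
eps^2 = 0.34^2 = 0.1156.
C*ln(N)/eps^2 ≈ 8*11.304855/0.1156 ≈ 782.3429.
m = ceil(782.3429) = 783.

783


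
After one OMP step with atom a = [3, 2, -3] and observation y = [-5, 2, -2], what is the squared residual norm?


a^T a = 22.
a^T y = -5.
coeff = -5/22 = -5/22.
||r||^2 = 701/22.

701/22


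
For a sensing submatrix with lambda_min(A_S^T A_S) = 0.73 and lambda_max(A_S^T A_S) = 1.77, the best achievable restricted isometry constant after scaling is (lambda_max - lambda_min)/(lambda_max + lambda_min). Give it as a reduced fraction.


lambda_max - lambda_min = 1.77 - 0.73 = 1.04.
lambda_max + lambda_min = 1.77 + 0.73 = 2.50.
delta = 1.04/2.50 = 104/250 = 52/125.

52/125


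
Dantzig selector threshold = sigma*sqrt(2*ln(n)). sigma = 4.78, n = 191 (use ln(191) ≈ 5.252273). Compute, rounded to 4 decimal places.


ln(191) ≈ 5.252273.
2*ln(n) ≈ 10.504546.
sqrt(2*ln(n)) ≈ sqrt(10.504546) ≈ 3.241072.
threshold ≈ 4.78*3.241072 = 15.49232416 ≈ 15.4923.

15.4923


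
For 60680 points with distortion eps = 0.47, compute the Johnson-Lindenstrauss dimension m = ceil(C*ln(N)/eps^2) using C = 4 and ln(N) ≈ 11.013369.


ln(60680) ≈ 11.013369.
eps^2 = 0.47^2 = 0.2209.
C*ln(N)/eps^2 ≈ 4*11.013369/0.2209 ≈ 199.4272.
m = ceil(199.4272) = 200.

200


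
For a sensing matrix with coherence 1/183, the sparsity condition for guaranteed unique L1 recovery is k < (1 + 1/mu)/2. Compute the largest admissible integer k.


1/mu = 183.
1 + 1/mu = 184.
(1 + 1/mu)/2 = 92 is an integer and the inequality is strict, so k_max = 92 - 1 = 91.

91


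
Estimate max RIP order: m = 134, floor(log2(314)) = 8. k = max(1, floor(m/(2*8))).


floor(log2(314)) = 8.
2*8 = 16.
m/(2*floor(log2(n))) = 134/16 ≈ 8.375.
floor = 8.
k = max(1, 8) = 8.

8


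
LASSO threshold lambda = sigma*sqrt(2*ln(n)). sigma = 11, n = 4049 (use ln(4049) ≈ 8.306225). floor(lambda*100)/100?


ln(4049) ≈ 8.306225.
2*ln(n) ≈ 16.61245.
sqrt(2*ln(n)) ≈ sqrt(16.61245) ≈ 4.075837.
lambda ≈ 11*4.075837 = 44.834207.
floor(lambda*100)/100 = 44.83.

44.83


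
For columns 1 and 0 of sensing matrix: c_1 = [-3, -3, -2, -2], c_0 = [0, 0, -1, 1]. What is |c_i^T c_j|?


Inner product: -3*0 + -3*0 + -2*-1 + -2*1
Products: [0, 0, 2, -2]
Sum = 0.
|dot| = 0.

0


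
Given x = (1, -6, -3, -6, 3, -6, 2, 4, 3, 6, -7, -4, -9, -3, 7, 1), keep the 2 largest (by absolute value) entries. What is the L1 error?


Sorted |x_i| descending: [9, 7, 7, 6, 6, 6, 6, 4, 4, 3, 3, 3, 3, 2, 1, 1]
Keep top 2: [9, 7]
Tail entries: [7, 6, 6, 6, 6, 4, 4, 3, 3, 3, 3, 2, 1, 1]
L1 error = sum of tail = 55.

55


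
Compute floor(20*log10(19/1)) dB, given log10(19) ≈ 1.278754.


||x||/||e|| = 19/1 = 19.
log10(19) ≈ 1.278754.
20*log10(||x||/||e||) ≈ 20*1.278754 = 25.57508.
floor(25.57508) = 25.

25


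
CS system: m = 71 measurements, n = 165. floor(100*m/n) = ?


100*m/n = 100*71/165 ≈ 43.0303.
floor = 43.

43


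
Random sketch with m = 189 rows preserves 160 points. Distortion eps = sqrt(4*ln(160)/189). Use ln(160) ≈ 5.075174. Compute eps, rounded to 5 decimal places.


ln(160) ≈ 5.075174.
4*ln(N)/m ≈ 4*5.075174/189 ≈ 0.10741109.
eps = sqrt(0.10741109) ≈ 0.3277363 ≈ 0.32774.

0.32774


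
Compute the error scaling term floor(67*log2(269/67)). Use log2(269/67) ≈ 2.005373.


log2(n/k) = log2(269/67) ≈ 2.005373.
k*log2(n/k) ≈ 67*2.005373 = 134.359991.
floor(134.359991) = 134.

134


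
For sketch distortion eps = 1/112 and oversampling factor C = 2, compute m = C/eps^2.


1/eps = 112.
(1/eps)^2 = 12544.
m = 2*12544 = 25088.

25088


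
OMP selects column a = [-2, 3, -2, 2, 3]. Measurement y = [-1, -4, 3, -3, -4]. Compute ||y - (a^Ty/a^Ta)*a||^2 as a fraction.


a^T a = 30.
a^T y = -34.
coeff = -34/30 = -17/15.
||r||^2 = 187/15.

187/15


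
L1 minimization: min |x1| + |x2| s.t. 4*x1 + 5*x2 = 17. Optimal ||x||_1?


Axis intercepts:
  x1 = 17/4, x2 = 0: L1 = 17/4
  x1 = 0, x2 = 17/5: L1 = 17/5
x* = (0, 17/5)
||x*||_1 = 17/5.

17/5


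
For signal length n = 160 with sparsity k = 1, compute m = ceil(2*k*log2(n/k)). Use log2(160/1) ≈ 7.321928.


log2(n/k) = log2(160/1) ≈ 7.321928.
2*k*log2(n/k) ≈ 2*1*7.321928 = 14.643856.
m = ceil(14.643856) = 15.

15


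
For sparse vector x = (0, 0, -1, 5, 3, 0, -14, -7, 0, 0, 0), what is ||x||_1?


Non-zero entries: [(2, -1), (3, 5), (4, 3), (6, -14), (7, -7)]
Absolute values: [1, 5, 3, 14, 7]
||x||_1 = sum = 30.

30


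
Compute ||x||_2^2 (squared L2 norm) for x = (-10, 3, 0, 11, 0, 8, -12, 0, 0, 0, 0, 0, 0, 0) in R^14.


Non-zero entries: [(0, -10), (1, 3), (3, 11), (5, 8), (6, -12)]
Squares: [100, 9, 121, 64, 144]
||x||_2^2 = sum = 438.

438


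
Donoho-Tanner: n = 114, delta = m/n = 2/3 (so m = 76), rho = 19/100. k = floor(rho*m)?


m = 2/3*114 = 76.
rho = 19/100.
rho*m = 19/100*76 = 14.44.
k = floor(14.44) = 14.

14


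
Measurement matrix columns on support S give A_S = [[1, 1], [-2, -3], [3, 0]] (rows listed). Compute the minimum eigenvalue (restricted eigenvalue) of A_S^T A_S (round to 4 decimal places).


A_S^T A_S = [[14, 7], [7, 10]].
trace = 24.
det = 91.
disc = trace^2 - 4*det = 576 - 4*91 = 212.
sqrt(212) ≈ 14.560220.
lam_min = (24 - sqrt(212))/2 ≈ (24 - 14.560220)/2 = 4.71989 ≈ 4.7199.

4.7199


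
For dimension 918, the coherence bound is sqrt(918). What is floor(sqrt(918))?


30^2 = 900 <= 918 < 961 = 31^2, so 30 <= sqrt(918) < 31.
floor(sqrt(918)) = 30.

30


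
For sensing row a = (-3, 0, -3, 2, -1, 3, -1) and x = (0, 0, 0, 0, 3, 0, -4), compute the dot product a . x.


Non-zero terms: ['-1*3', '-1*-4']
Products: [-3, 4]
y = sum = 1.

1


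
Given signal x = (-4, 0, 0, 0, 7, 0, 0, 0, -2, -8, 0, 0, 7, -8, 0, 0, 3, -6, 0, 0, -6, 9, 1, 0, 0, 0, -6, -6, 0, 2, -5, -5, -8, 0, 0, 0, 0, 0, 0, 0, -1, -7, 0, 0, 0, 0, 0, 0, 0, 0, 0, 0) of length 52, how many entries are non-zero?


Non-zero positions: [0, 4, 8, 9, 12, 13, 16, 17, 20, 21, 22, 26, 27, 29, 30, 31, 32, 40, 41].
Sparsity = 19.

19


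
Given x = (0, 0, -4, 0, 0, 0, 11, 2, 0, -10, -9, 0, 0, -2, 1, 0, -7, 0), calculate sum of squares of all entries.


Non-zero entries: [(2, -4), (6, 11), (7, 2), (9, -10), (10, -9), (13, -2), (14, 1), (16, -7)]
Squares: [16, 121, 4, 100, 81, 4, 1, 49]
||x||_2^2 = sum = 376.

376


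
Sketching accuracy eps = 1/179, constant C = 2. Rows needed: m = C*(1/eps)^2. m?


1/eps = 179.
(1/eps)^2 = 32041.
m = 2*32041 = 64082.

64082


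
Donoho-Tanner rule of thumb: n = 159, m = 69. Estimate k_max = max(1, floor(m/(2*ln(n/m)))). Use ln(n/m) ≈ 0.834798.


n/m = 159/69 = 53/23.
ln(n/m) ≈ 0.834798.
2*ln(n/m) ≈ 1.669596.
m/(2*ln(n/m)) ≈ 69/1.669596 ≈ 41.3274.
floor = 41.
k_max = max(1, 41) = 41.

41


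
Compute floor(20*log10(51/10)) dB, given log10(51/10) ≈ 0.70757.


||x||/||e|| = 51/10.
log10(51/10) ≈ 0.70757.
20*log10(||x||/||e||) ≈ 20*0.70757 = 14.1514.
floor(14.1514) = 14.

14


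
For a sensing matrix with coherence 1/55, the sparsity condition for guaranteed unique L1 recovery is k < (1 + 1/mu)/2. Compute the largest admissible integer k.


1/mu = 55.
1 + 1/mu = 56.
(1 + 1/mu)/2 = 28 is an integer and the inequality is strict, so k_max = 28 - 1 = 27.

27


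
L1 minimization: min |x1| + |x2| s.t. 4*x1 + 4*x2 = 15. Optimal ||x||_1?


Axis intercepts:
  x1 = 15/4, x2 = 0: L1 = 15/4
  x1 = 0, x2 = 15/4: L1 = 15/4
x* = (15/4, 0)
||x*||_1 = 15/4.

15/4


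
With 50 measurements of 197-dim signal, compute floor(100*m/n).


100*m/n = 100*50/197 ≈ 25.3807.
floor = 25.

25


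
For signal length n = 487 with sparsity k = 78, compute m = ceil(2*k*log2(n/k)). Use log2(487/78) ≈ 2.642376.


log2(n/k) = log2(487/78) ≈ 2.642376.
2*k*log2(n/k) ≈ 2*78*2.642376 = 412.210656.
m = ceil(412.210656) = 413.

413


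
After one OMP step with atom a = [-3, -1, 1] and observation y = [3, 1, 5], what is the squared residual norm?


a^T a = 11.
a^T y = -5.
coeff = -5/11 = -5/11.
||r||^2 = 360/11.

360/11


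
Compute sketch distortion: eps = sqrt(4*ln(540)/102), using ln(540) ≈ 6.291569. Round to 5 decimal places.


ln(540) ≈ 6.291569.
4*ln(N)/m ≈ 4*6.291569/102 ≈ 0.2467282.
eps = sqrt(0.2467282) ≈ 0.4967174 ≈ 0.49672.

0.49672


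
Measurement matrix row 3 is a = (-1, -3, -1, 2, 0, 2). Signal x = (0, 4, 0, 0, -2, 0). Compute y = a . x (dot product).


Non-zero terms: ['-3*4', '0*-2']
Products: [-12, 0]
y = sum = -12.

-12


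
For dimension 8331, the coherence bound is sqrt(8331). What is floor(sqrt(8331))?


91^2 = 8281 <= 8331 < 8464 = 92^2, so 91 <= sqrt(8331) < 92.
floor(sqrt(8331)) = 91.

91


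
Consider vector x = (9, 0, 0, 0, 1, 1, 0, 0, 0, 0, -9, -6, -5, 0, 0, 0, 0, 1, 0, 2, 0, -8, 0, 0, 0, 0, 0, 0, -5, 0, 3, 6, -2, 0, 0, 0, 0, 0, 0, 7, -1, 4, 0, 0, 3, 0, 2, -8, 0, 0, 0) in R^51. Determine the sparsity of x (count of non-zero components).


Non-zero positions: [0, 4, 5, 10, 11, 12, 17, 19, 21, 28, 30, 31, 32, 39, 40, 41, 44, 46, 47].
Sparsity = 19.

19


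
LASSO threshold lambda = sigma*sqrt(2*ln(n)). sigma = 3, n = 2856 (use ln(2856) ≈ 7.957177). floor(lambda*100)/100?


ln(2856) ≈ 7.957177.
2*ln(n) ≈ 15.914354.
sqrt(2*ln(n)) ≈ sqrt(15.914354) ≈ 3.98928.
lambda ≈ 3*3.98928 = 11.96784.
floor(lambda*100)/100 = 11.96.

11.96


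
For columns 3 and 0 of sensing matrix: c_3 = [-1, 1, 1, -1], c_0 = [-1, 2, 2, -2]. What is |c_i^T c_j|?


Inner product: -1*-1 + 1*2 + 1*2 + -1*-2
Products: [1, 2, 2, 2]
Sum = 7.
|dot| = 7.

7


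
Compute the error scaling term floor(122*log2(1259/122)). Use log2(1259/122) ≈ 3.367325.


log2(n/k) = log2(1259/122) ≈ 3.367325.
k*log2(n/k) ≈ 122*3.367325 = 410.81365.
floor(410.81365) = 410.

410


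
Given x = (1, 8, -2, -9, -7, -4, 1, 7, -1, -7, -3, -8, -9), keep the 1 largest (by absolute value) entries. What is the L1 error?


Sorted |x_i| descending: [9, 9, 8, 8, 7, 7, 7, 4, 3, 2, 1, 1, 1]
Keep top 1: [9]
Tail entries: [9, 8, 8, 7, 7, 7, 4, 3, 2, 1, 1, 1]
L1 error = sum of tail = 58.

58


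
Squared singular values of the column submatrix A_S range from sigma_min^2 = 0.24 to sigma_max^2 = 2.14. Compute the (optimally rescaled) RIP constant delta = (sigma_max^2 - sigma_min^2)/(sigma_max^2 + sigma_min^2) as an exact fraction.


lambda_max - lambda_min = 2.14 - 0.24 = 1.90.
lambda_max + lambda_min = 2.14 + 0.24 = 2.38.
delta = 1.90/2.38 = 190/238 = 95/119.

95/119


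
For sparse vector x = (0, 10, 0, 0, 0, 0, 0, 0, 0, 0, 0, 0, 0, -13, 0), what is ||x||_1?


Non-zero entries: [(1, 10), (13, -13)]
Absolute values: [10, 13]
||x||_1 = sum = 23.

23


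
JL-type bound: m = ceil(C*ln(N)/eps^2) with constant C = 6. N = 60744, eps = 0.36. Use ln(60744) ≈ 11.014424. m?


ln(60744) ≈ 11.014424.
eps^2 = 0.36^2 = 0.1296.
C*ln(N)/eps^2 ≈ 6*11.014424/0.1296 ≈ 509.927.
m = ceil(509.927) = 510.

510


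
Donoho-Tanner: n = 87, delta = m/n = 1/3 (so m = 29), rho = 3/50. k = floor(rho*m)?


m = 1/3*87 = 29.
rho = 3/50.
rho*m = 3/50*29 = 1.74.
k = floor(1.74) = 1.

1


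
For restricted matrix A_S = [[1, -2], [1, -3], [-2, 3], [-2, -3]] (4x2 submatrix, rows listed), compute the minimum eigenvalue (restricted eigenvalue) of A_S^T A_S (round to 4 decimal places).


A_S^T A_S = [[10, -5], [-5, 31]].
trace = 41.
det = 285.
disc = trace^2 - 4*det = 1681 - 4*285 = 541.
sqrt(541) ≈ 23.259407.
lam_min = (41 - sqrt(541))/2 ≈ (41 - 23.259407)/2 = 8.8702965 ≈ 8.8703.

8.8703


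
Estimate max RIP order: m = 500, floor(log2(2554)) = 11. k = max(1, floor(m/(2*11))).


floor(log2(2554)) = 11.
2*11 = 22.
m/(2*floor(log2(n))) = 500/22 ≈ 22.7273.
floor = 22.
k = max(1, 22) = 22.

22


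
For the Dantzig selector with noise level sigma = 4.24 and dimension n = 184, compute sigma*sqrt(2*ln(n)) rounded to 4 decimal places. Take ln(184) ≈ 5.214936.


ln(184) ≈ 5.214936.
2*ln(n) ≈ 10.429872.
sqrt(2*ln(n)) ≈ sqrt(10.429872) ≈ 3.229531.
threshold ≈ 4.24*3.229531 = 13.69321144 ≈ 13.6932.

13.6932


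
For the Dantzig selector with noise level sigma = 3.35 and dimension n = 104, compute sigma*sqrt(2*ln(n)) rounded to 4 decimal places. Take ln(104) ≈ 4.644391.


ln(104) ≈ 4.644391.
2*ln(n) ≈ 9.288782.
sqrt(2*ln(n)) ≈ sqrt(9.288782) ≈ 3.04775.
threshold ≈ 3.35*3.04775 = 10.2099625 ≈ 10.2100.

10.2100


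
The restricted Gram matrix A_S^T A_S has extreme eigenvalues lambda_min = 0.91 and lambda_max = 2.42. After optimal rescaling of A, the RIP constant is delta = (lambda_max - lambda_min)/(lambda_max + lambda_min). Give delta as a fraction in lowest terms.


lambda_max - lambda_min = 2.42 - 0.91 = 1.51.
lambda_max + lambda_min = 2.42 + 0.91 = 3.33.
delta = 1.51/3.33 = 151/333.

151/333


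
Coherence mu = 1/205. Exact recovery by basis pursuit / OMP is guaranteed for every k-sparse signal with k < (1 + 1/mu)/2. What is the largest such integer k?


1/mu = 205.
1 + 1/mu = 206.
(1 + 1/mu)/2 = 103 is an integer and the inequality is strict, so k_max = 103 - 1 = 102.

102


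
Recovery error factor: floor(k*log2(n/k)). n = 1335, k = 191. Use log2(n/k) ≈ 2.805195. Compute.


log2(n/k) = log2(1335/191) ≈ 2.805195.
k*log2(n/k) ≈ 191*2.805195 = 535.792245.
floor(535.792245) = 535.

535


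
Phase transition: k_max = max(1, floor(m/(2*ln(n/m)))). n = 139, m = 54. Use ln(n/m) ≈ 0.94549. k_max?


n/m = 139/54.
ln(n/m) ≈ 0.94549.
2*ln(n/m) ≈ 1.89098.
m/(2*ln(n/m)) ≈ 54/1.89098 ≈ 28.5566.
floor = 28.
k_max = max(1, 28) = 28.

28


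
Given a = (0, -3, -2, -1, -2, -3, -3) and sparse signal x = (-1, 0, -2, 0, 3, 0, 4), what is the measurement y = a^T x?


Non-zero terms: ['0*-1', '-2*-2', '-2*3', '-3*4']
Products: [0, 4, -6, -12]
y = sum = -14.

-14


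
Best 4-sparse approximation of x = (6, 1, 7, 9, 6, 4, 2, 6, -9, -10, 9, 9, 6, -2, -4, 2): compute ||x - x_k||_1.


Sorted |x_i| descending: [10, 9, 9, 9, 9, 7, 6, 6, 6, 6, 4, 4, 2, 2, 2, 1]
Keep top 4: [10, 9, 9, 9]
Tail entries: [9, 7, 6, 6, 6, 6, 4, 4, 2, 2, 2, 1]
L1 error = sum of tail = 55.

55


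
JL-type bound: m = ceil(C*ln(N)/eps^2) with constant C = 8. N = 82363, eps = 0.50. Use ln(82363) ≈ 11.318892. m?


ln(82363) ≈ 11.318892.
eps^2 = 0.50^2 = 0.25.
C*ln(N)/eps^2 ≈ 8*11.318892/0.25 ≈ 362.2045.
m = ceil(362.2045) = 363.

363


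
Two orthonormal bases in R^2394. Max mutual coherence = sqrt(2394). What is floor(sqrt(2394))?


48^2 = 2304 <= 2394 < 2401 = 49^2, so 48 <= sqrt(2394) < 49.
floor(sqrt(2394)) = 48.

48


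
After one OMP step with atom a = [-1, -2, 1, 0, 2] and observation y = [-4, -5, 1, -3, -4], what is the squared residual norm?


a^T a = 10.
a^T y = 7.
coeff = 7/10 = 7/10.
||r||^2 = 621/10.

621/10


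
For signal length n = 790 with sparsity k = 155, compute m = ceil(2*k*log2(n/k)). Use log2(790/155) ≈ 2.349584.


log2(n/k) = log2(790/155) ≈ 2.349584.
2*k*log2(n/k) ≈ 2*155*2.349584 = 728.37104.
m = ceil(728.37104) = 729.

729


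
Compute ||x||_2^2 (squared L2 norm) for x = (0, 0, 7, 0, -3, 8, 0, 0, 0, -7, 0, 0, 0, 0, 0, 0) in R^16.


Non-zero entries: [(2, 7), (4, -3), (5, 8), (9, -7)]
Squares: [49, 9, 64, 49]
||x||_2^2 = sum = 171.

171


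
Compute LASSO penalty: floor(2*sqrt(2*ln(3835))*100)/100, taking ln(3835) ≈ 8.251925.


ln(3835) ≈ 8.251925.
2*ln(n) ≈ 16.50385.
sqrt(2*ln(n)) ≈ sqrt(16.50385) ≈ 4.062493.
lambda ≈ 2*4.062493 = 8.124986.
floor(lambda*100)/100 = 8.12.

8.12


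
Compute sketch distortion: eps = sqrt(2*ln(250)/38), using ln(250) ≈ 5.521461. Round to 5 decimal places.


ln(250) ≈ 5.521461.
2*ln(N)/m ≈ 2*5.521461/38 ≈ 0.29060321.
eps = sqrt(0.29060321) ≈ 0.5390763 ≈ 0.53908.

0.53908


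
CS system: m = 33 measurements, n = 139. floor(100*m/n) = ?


100*m/n = 100*33/139 ≈ 23.741.
floor = 23.

23


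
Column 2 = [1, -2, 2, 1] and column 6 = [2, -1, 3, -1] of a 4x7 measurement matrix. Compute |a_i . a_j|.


Inner product: 1*2 + -2*-1 + 2*3 + 1*-1
Products: [2, 2, 6, -1]
Sum = 9.
|dot| = 9.

9


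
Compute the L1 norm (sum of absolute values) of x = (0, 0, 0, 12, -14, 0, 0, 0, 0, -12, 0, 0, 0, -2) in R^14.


Non-zero entries: [(3, 12), (4, -14), (9, -12), (13, -2)]
Absolute values: [12, 14, 12, 2]
||x||_1 = sum = 40.

40


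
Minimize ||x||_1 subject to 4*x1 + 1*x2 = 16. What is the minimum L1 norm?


Axis intercepts:
  x1 = 4, x2 = 0: L1 = 4
  x1 = 0, x2 = 16: L1 = 16
x* = (4, 0)
||x*||_1 = 4.

4


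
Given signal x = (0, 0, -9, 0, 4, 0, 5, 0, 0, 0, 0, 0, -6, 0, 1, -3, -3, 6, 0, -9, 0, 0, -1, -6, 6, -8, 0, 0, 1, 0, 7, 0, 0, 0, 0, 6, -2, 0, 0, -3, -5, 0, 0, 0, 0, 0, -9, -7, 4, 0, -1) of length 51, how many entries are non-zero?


Non-zero positions: [2, 4, 6, 12, 14, 15, 16, 17, 19, 22, 23, 24, 25, 28, 30, 35, 36, 39, 40, 46, 47, 48, 50].
Sparsity = 23.

23


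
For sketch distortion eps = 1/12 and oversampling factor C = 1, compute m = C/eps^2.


1/eps = 12.
(1/eps)^2 = 144.
m = 1*144 = 144.

144


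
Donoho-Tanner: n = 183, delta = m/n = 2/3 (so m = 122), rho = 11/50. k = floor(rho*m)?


m = 2/3*183 = 122.
rho = 11/50.
rho*m = 11/50*122 = 26.84.
k = floor(26.84) = 26.

26


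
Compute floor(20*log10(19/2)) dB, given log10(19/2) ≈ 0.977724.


||x||/||e|| = 19/2.
log10(19/2) ≈ 0.977724.
20*log10(||x||/||e||) ≈ 20*0.977724 = 19.55448.
floor(19.55448) = 19.

19


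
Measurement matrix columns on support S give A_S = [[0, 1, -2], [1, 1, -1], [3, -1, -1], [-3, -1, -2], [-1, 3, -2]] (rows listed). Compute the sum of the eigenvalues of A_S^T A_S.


Sum of eigenvalues of A_S^T A_S = trace(A_S^T A_S) = sum of squared column norms of A_S.
A_S^T A_S diagonal: [20, 13, 14].
trace = 20 + 13 + 14 = 47.

47


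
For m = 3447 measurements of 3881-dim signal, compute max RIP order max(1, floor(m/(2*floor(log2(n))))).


floor(log2(3881)) = 11.
2*11 = 22.
m/(2*floor(log2(n))) = 3447/22 ≈ 156.6818.
floor = 156.
k = max(1, 156) = 156.

156


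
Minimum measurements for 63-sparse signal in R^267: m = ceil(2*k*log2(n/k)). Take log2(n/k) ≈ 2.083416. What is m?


log2(n/k) = log2(267/63) ≈ 2.083416.
2*k*log2(n/k) ≈ 2*63*2.083416 = 262.510416.
m = ceil(262.510416) = 263.

263


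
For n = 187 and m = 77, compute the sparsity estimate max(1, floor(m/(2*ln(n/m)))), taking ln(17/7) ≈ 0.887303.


n/m = 187/77 = 17/7.
ln(n/m) ≈ 0.887303.
2*ln(n/m) ≈ 1.774606.
m/(2*ln(n/m)) ≈ 77/1.774606 ≈ 43.3899.
floor = 43.
k_max = max(1, 43) = 43.

43


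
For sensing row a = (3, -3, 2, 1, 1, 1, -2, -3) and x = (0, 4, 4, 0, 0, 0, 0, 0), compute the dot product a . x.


Non-zero terms: ['-3*4', '2*4']
Products: [-12, 8]
y = sum = -4.

-4


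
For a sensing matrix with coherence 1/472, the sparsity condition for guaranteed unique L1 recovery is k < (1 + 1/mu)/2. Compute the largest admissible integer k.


1/mu = 472.
1 + 1/mu = 473.
(1 + 1/mu)/2 = 236.5 is not an integer, so k_max = floor(236.5) = 236.

236


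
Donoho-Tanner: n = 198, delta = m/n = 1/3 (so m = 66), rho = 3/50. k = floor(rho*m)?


m = 1/3*198 = 66.
rho = 3/50.
rho*m = 3/50*66 = 3.96.
k = floor(3.96) = 3.

3


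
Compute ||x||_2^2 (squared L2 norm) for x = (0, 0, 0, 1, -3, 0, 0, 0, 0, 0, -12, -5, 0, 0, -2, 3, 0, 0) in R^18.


Non-zero entries: [(3, 1), (4, -3), (10, -12), (11, -5), (14, -2), (15, 3)]
Squares: [1, 9, 144, 25, 4, 9]
||x||_2^2 = sum = 192.

192


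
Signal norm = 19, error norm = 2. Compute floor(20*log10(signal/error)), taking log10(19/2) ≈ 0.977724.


||x||/||e|| = 19/2.
log10(19/2) ≈ 0.977724.
20*log10(||x||/||e||) ≈ 20*0.977724 = 19.55448.
floor(19.55448) = 19.

19


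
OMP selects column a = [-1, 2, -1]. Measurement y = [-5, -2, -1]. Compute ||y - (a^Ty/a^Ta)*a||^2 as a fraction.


a^T a = 6.
a^T y = 2.
coeff = 2/6 = 1/3.
||r||^2 = 88/3.

88/3


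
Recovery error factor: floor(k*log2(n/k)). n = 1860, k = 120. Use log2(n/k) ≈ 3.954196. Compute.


log2(n/k) = log2(1860/120) ≈ 3.954196.
k*log2(n/k) ≈ 120*3.954196 = 474.50352.
floor(474.50352) = 474.

474


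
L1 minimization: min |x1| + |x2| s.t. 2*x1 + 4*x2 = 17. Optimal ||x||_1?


Axis intercepts:
  x1 = 17/2, x2 = 0: L1 = 17/2
  x1 = 0, x2 = 17/4: L1 = 17/4
x* = (0, 17/4)
||x*||_1 = 17/4.

17/4


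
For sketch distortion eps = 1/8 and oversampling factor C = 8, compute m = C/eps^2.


1/eps = 8.
(1/eps)^2 = 64.
m = 8*64 = 512.

512


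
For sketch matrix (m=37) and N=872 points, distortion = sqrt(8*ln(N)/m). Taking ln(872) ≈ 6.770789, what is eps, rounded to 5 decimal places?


ln(872) ≈ 6.770789.
8*ln(N)/m ≈ 8*6.770789/37 ≈ 1.46395438.
eps = sqrt(1.46395438) ≈ 1.2099398 ≈ 1.20994.

1.20994


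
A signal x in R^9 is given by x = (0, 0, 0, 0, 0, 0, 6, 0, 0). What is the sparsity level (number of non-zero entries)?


Non-zero positions: [6].
Sparsity = 1.

1


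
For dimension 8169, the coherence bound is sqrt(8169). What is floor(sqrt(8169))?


90^2 = 8100 <= 8169 < 8281 = 91^2, so 90 <= sqrt(8169) < 91.
floor(sqrt(8169)) = 90.

90


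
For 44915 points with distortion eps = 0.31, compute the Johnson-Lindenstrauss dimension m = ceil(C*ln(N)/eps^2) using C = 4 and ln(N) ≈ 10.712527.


ln(44915) ≈ 10.712527.
eps^2 = 0.31^2 = 0.0961.
C*ln(N)/eps^2 ≈ 4*10.712527/0.0961 ≈ 445.8908.
m = ceil(445.8908) = 446.

446


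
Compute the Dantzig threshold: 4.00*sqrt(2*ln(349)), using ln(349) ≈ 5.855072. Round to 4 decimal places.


ln(349) ≈ 5.855072.
2*ln(n) ≈ 11.710144.
sqrt(2*ln(n)) ≈ sqrt(11.710144) ≈ 3.422009.
threshold ≈ 4.00*3.422009 = 13.688036 ≈ 13.6880.

13.6880


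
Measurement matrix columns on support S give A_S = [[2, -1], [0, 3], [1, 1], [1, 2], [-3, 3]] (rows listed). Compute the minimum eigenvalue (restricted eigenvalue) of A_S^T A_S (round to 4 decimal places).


A_S^T A_S = [[15, -8], [-8, 24]].
trace = 39.
det = 296.
disc = trace^2 - 4*det = 1521 - 4*296 = 337.
sqrt(337) ≈ 18.357560.
lam_min = (39 - sqrt(337))/2 ≈ (39 - 18.357560)/2 = 10.32122 ≈ 10.3212.

10.3212


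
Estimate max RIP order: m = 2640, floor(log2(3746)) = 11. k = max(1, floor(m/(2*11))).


floor(log2(3746)) = 11.
2*11 = 22.
m/(2*floor(log2(n))) = 2640/22 ≈ 120.0.
floor = 120.
k = max(1, 120) = 120.

120


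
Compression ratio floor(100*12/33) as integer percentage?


100*m/n = 100*12/33 ≈ 36.3636.
floor = 36.

36


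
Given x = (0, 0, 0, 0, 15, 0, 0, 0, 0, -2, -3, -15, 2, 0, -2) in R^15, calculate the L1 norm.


Non-zero entries: [(4, 15), (9, -2), (10, -3), (11, -15), (12, 2), (14, -2)]
Absolute values: [15, 2, 3, 15, 2, 2]
||x||_1 = sum = 39.

39
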